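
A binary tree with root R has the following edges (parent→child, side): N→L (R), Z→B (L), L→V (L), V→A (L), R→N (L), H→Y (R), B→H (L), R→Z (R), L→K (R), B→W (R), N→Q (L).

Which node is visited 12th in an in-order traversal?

Z

In-order visits the left subtree, then the node, then the right subtree.
At R: go left to N.
  At N: go left to Q.
    Q is a leaf — visit Q.
  Visit N.
  At N: go right to L.
    At L: go left to V.
      At V: go left to A.
        A is a leaf — visit A.
      Visit V.
      At V: no right child.
    Visit L.
    At L: go right to K.
      K is a leaf — visit K.
Visit R.
At R: go right to Z.
  At Z: go left to B.
    At B: go left to H.
      At H: no left child.
      Visit H.
      At H: go right to Y.
        Y is a leaf — visit Y.
    Visit B.
    At B: go right to W.
      W is a leaf — visit W.
  Visit Z.
  At Z: no right child.
Full in-order sequence: Q, N, A, V, L, K, R, H, Y, B, W, Z.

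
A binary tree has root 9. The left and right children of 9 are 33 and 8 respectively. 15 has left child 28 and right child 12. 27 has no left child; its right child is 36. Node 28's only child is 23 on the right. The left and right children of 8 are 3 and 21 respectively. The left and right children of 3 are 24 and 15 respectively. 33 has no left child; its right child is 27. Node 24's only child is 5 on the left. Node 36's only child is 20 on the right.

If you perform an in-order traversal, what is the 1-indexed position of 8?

13

In-order visits the left subtree, then the node, then the right subtree.
At 9: go left to 33.
  At 33: no left child.
  Visit 33.
  At 33: go right to 27.
    At 27: no left child.
    Visit 27.
    At 27: go right to 36.
      At 36: no left child.
      Visit 36.
      At 36: go right to 20.
        20 is a leaf — visit 20.
Visit 9.
At 9: go right to 8.
  At 8: go left to 3.
    At 3: go left to 24.
      At 24: go left to 5.
        5 is a leaf — visit 5.
      Visit 24.
      At 24: no right child.
    Visit 3.
    At 3: go right to 15.
      At 15: go left to 28.
        At 28: no left child.
        Visit 28.
        At 28: go right to 23.
          23 is a leaf — visit 23.
      Visit 15.
      At 15: go right to 12.
        12 is a leaf — visit 12.
  Visit 8.
  At 8: go right to 21.
    21 is a leaf — visit 21.
Full in-order sequence: 33, 27, 36, 20, 9, 5, 24, 3, 28, 23, 15, 12, 8, 21.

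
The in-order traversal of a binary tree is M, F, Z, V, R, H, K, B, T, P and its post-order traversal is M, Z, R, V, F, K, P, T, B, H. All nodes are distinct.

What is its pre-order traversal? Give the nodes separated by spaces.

The last element of post-order is the root; it splits in-order into left and right subtrees.
Root H: left subtree has 5 nodes {M, F, Z, V, R}, right has 4 {K, B, T, P}.
  Root F: left subtree has 1 node {M}, right has 3 {Z, V, R}.
    Root V: left subtree has 1 node {Z}, right has 1 {R}.
  Root B: left subtree has 1 node {K}, right has 2 {T, P}.
    Root T: left subtree has 0 nodes { }, right has 1 {P}.

H F M V Z R B K T P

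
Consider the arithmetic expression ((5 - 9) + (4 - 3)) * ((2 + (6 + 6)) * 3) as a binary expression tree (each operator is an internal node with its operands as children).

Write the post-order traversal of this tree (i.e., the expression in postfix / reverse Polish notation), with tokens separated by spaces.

5 9 - 4 3 - + 2 6 6 + + 3 * *

Post-order on an expression tree gives postfix notation: for each operator, emit left operand, right operand, then the operator.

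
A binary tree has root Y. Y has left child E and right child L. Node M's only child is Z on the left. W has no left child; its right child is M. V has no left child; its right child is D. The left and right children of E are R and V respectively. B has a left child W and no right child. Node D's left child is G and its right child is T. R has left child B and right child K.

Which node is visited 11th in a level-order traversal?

T

Level-order visits nodes level by level from the root, left to right within each level.
Level 0: Y
Level 1: E, L
Level 2: R, V
Level 3: B, K, D
Level 4: W, G, T
Level 5: M
Level 6: Z
Full level-order sequence: Y, E, L, R, V, B, K, D, W, G, T, M, Z.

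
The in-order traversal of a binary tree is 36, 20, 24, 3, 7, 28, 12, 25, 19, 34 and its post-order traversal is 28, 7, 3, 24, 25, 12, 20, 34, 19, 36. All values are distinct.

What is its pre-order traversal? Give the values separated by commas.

36, 19, 20, 12, 24, 3, 7, 28, 25, 34

The last element of post-order is the root; it splits in-order into left and right subtrees.
Root 36: left subtree has 0 nodes { }, right has 9 {20, 24, 3, 7, 28, 12, 25, 19, 34}.
  Root 19: left subtree has 7 nodes {20, 24, 3, 7, 28, 12, 25}, right has 1 {34}.
    Root 20: left subtree has 0 nodes { }, right has 6 {24, 3, 7, 28, 12, 25}.
      Root 12: left subtree has 4 nodes {24, 3, 7, 28}, right has 1 {25}.
        Root 24: left subtree has 0 nodes { }, right has 3 {3, 7, 28}.
          Root 3: left subtree has 0 nodes { }, right has 2 {7, 28}.
            Root 7: left subtree has 0 nodes { }, right has 1 {28}.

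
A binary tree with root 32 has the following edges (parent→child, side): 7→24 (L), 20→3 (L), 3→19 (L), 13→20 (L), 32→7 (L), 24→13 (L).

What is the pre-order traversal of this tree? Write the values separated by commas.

Pre-order visits the node, then its left subtree, then its right subtree.
Visit 32.
At 32: go left to 7.
  Visit 7.
  At 7: go left to 24.
    Visit 24.
    At 24: go left to 13.
      Visit 13.
      At 13: go left to 20.
        Visit 20.
        At 20: go left to 3.
          Visit 3.
          At 3: go left to 19.
            19 is a leaf — visit 19.
          At 3: no right child.
        At 20: no right child.
      At 13: no right child.
    At 24: no right child.
  At 7: no right child.
At 32: no right child.

32, 7, 24, 13, 20, 3, 19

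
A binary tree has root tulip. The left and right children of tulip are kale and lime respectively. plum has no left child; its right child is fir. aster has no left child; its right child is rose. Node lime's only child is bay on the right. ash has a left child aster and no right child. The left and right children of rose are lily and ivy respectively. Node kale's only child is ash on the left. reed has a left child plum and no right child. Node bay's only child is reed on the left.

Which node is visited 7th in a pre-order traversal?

ivy

Pre-order visits the node, then its left subtree, then its right subtree.
Visit tulip.
At tulip: go left to kale.
  Visit kale.
  At kale: go left to ash.
    Visit ash.
    At ash: go left to aster.
      Visit aster.
      At aster: no left child.
      At aster: go right to rose.
        Visit rose.
        At rose: go left to lily.
          lily is a leaf — visit lily.
        At rose: go right to ivy.
          ivy is a leaf — visit ivy.
    At ash: no right child.
  At kale: no right child.
At tulip: go right to lime.
  Visit lime.
  At lime: no left child.
  At lime: go right to bay.
    Visit bay.
    At bay: go left to reed.
      Visit reed.
      At reed: go left to plum.
        Visit plum.
        At plum: no left child.
        At plum: go right to fir.
          fir is a leaf — visit fir.
      At reed: no right child.
    At bay: no right child.
Full pre-order sequence: tulip, kale, ash, aster, rose, lily, ivy, lime, bay, reed, plum, fir.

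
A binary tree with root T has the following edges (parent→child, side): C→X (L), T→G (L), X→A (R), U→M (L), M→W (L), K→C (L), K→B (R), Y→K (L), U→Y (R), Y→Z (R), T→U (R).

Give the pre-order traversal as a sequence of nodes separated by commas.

Pre-order visits the node, then its left subtree, then its right subtree.
Visit T.
At T: go left to G.
  G is a leaf — visit G.
At T: go right to U.
  Visit U.
  At U: go left to M.
    Visit M.
    At M: go left to W.
      W is a leaf — visit W.
    At M: no right child.
  At U: go right to Y.
    Visit Y.
    At Y: go left to K.
      Visit K.
      At K: go left to C.
        Visit C.
        At C: go left to X.
          Visit X.
          At X: no left child.
          At X: go right to A.
            A is a leaf — visit A.
        At C: no right child.
      At K: go right to B.
        B is a leaf — visit B.
    At Y: go right to Z.
      Z is a leaf — visit Z.

T, G, U, M, W, Y, K, C, X, A, B, Z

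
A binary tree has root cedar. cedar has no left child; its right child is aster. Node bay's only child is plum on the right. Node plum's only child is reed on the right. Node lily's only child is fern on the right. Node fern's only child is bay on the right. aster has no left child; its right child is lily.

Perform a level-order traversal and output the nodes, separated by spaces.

cedar aster lily fern bay plum reed

Level-order visits nodes level by level from the root, left to right within each level.
Level 0: cedar
Level 1: aster
Level 2: lily
Level 3: fern
Level 4: bay
Level 5: plum
Level 6: reed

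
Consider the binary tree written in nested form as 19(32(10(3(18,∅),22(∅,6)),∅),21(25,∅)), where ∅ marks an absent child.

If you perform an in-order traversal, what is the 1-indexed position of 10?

In-order visits the left subtree, then the node, then the right subtree.
At 19: go left to 32.
  At 32: go left to 10.
    At 10: go left to 3.
      At 3: go left to 18.
        18 is a leaf — visit 18.
      Visit 3.
      At 3: no right child.
    Visit 10.
    At 10: go right to 22.
      At 22: no left child.
      Visit 22.
      At 22: go right to 6.
        6 is a leaf — visit 6.
  Visit 32.
  At 32: no right child.
Visit 19.
At 19: go right to 21.
  At 21: go left to 25.
    25 is a leaf — visit 25.
  Visit 21.
  At 21: no right child.
Full in-order sequence: 18, 3, 10, 22, 6, 32, 19, 25, 21.

3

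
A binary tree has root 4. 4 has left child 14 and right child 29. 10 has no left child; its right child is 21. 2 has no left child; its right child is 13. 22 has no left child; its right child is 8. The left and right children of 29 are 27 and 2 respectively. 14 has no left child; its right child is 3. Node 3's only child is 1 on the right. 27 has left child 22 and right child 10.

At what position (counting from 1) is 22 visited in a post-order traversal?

5

Post-order visits the left subtree, then the right subtree, then the node.
At 4: go left to 14.
  At 14: no left child.
  At 14: go right to 3.
    At 3: no left child.
    At 3: go right to 1.
      1 is a leaf — visit 1.
    Visit 3.
  Visit 14.
At 4: go right to 29.
  At 29: go left to 27.
    At 27: go left to 22.
      At 22: no left child.
      At 22: go right to 8.
        8 is a leaf — visit 8.
      Visit 22.
    At 27: go right to 10.
      At 10: no left child.
      At 10: go right to 21.
        21 is a leaf — visit 21.
      Visit 10.
    Visit 27.
  At 29: go right to 2.
    At 2: no left child.
    At 2: go right to 13.
      13 is a leaf — visit 13.
    Visit 2.
  Visit 29.
Visit 4.
Full post-order sequence: 1, 3, 14, 8, 22, 21, 10, 27, 13, 2, 29, 4.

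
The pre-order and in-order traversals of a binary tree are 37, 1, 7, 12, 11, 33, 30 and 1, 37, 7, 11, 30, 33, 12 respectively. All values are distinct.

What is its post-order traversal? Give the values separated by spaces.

The first element of pre-order is the root; it splits in-order into left and right subtrees.
Root 37: left subtree has 1 node {1}, right has 5 {7, 11, 30, 33, 12}.
  Root 7: left subtree has 0 nodes { }, right has 4 {11, 30, 33, 12}.
    Root 12: left subtree has 3 nodes {11, 30, 33}, right has 0 { }.
      Root 11: left subtree has 0 nodes { }, right has 2 {30, 33}.
        Root 33: left subtree has 1 node {30}, right has 0 { }.

1 30 33 11 12 7 37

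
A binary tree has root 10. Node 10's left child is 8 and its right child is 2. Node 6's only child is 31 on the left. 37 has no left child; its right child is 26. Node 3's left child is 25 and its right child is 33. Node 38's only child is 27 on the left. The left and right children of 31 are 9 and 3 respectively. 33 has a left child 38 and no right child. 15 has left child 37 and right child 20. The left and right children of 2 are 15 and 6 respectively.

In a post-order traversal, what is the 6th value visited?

9

Post-order visits the left subtree, then the right subtree, then the node.
At 10: go left to 8.
  8 is a leaf — visit 8.
At 10: go right to 2.
  At 2: go left to 15.
    At 15: go left to 37.
      At 37: no left child.
      At 37: go right to 26.
        26 is a leaf — visit 26.
      Visit 37.
    At 15: go right to 20.
      20 is a leaf — visit 20.
    Visit 15.
  At 2: go right to 6.
    At 6: go left to 31.
      At 31: go left to 9.
        9 is a leaf — visit 9.
      At 31: go right to 3.
        At 3: go left to 25.
          25 is a leaf — visit 25.
        At 3: go right to 33.
          At 33: go left to 38.
            At 38: go left to 27.
              27 is a leaf — visit 27.
            At 38: no right child.
            Visit 38.
          At 33: no right child.
          Visit 33.
        Visit 3.
      Visit 31.
    At 6: no right child.
    Visit 6.
  Visit 2.
Visit 10.
Full post-order sequence: 8, 26, 37, 20, 15, 9, 25, 27, 38, 33, 3, 31, 6, 2, 10.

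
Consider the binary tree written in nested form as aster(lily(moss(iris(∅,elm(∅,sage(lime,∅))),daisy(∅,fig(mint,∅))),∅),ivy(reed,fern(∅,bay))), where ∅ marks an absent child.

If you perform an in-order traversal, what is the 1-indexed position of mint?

7

In-order visits the left subtree, then the node, then the right subtree.
At aster: go left to lily.
  At lily: go left to moss.
    At moss: go left to iris.
      At iris: no left child.
      Visit iris.
      At iris: go right to elm.
        At elm: no left child.
        Visit elm.
        At elm: go right to sage.
          At sage: go left to lime.
            lime is a leaf — visit lime.
          Visit sage.
          At sage: no right child.
    Visit moss.
    At moss: go right to daisy.
      At daisy: no left child.
      Visit daisy.
      At daisy: go right to fig.
        At fig: go left to mint.
          mint is a leaf — visit mint.
        Visit fig.
        At fig: no right child.
  Visit lily.
  At lily: no right child.
Visit aster.
At aster: go right to ivy.
  At ivy: go left to reed.
    reed is a leaf — visit reed.
  Visit ivy.
  At ivy: go right to fern.
    At fern: no left child.
    Visit fern.
    At fern: go right to bay.
      bay is a leaf — visit bay.
Full in-order sequence: iris, elm, lime, sage, moss, daisy, mint, fig, lily, aster, reed, ivy, fern, bay.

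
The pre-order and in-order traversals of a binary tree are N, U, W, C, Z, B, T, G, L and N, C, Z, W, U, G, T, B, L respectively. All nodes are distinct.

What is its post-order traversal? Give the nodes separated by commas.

Z, C, W, G, T, L, B, U, N

The first element of pre-order is the root; it splits in-order into left and right subtrees.
Root N: left subtree has 0 nodes { }, right has 8 {C, Z, W, U, G, T, B, L}.
  Root U: left subtree has 3 nodes {C, Z, W}, right has 4 {G, T, B, L}.
    Root W: left subtree has 2 nodes {C, Z}, right has 0 { }.
      Root C: left subtree has 0 nodes { }, right has 1 {Z}.
    Root B: left subtree has 2 nodes {G, T}, right has 1 {L}.
      Root T: left subtree has 1 node {G}, right has 0 { }.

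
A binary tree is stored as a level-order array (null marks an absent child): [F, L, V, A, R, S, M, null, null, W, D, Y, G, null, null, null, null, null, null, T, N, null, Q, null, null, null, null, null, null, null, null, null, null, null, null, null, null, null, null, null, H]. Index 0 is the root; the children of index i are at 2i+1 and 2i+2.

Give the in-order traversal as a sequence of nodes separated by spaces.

A L T H W N R D Q F Y S G V M

In-order visits the left subtree, then the node, then the right subtree.
At F: go left to L.
  At L: go left to A.
    A is a leaf — visit A.
  Visit L.
  At L: go right to R.
    At R: go left to W.
      At W: go left to T.
        At T: no left child.
        Visit T.
        At T: go right to H.
          H is a leaf — visit H.
      Visit W.
      At W: go right to N.
        N is a leaf — visit N.
    Visit R.
    At R: go right to D.
      At D: no left child.
      Visit D.
      At D: go right to Q.
        Q is a leaf — visit Q.
Visit F.
At F: go right to V.
  At V: go left to S.
    At S: go left to Y.
      Y is a leaf — visit Y.
    Visit S.
    At S: go right to G.
      G is a leaf — visit G.
  Visit V.
  At V: go right to M.
    M is a leaf — visit M.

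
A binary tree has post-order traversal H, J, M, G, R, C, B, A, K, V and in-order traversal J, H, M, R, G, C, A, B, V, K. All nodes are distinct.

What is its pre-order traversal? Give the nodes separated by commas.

V, A, C, R, M, J, H, G, B, K

The last element of post-order is the root; it splits in-order into left and right subtrees.
Root V: left subtree has 8 nodes {J, H, M, R, G, C, A, B}, right has 1 {K}.
  Root A: left subtree has 6 nodes {J, H, M, R, G, C}, right has 1 {B}.
    Root C: left subtree has 5 nodes {J, H, M, R, G}, right has 0 { }.
      Root R: left subtree has 3 nodes {J, H, M}, right has 1 {G}.
        Root M: left subtree has 2 nodes {J, H}, right has 0 { }.
          Root J: left subtree has 0 nodes { }, right has 1 {H}.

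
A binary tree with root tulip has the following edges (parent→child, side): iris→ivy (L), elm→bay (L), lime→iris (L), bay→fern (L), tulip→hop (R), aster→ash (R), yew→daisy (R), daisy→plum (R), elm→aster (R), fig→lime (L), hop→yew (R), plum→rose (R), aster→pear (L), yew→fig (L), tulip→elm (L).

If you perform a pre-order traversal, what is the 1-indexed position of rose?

16

Pre-order visits the node, then its left subtree, then its right subtree.
Visit tulip.
At tulip: go left to elm.
  Visit elm.
  At elm: go left to bay.
    Visit bay.
    At bay: go left to fern.
      fern is a leaf — visit fern.
    At bay: no right child.
  At elm: go right to aster.
    Visit aster.
    At aster: go left to pear.
      pear is a leaf — visit pear.
    At aster: go right to ash.
      ash is a leaf — visit ash.
At tulip: go right to hop.
  Visit hop.
  At hop: no left child.
  At hop: go right to yew.
    Visit yew.
    At yew: go left to fig.
      Visit fig.
      At fig: go left to lime.
        Visit lime.
        At lime: go left to iris.
          Visit iris.
          At iris: go left to ivy.
            ivy is a leaf — visit ivy.
          At iris: no right child.
        At lime: no right child.
      At fig: no right child.
    At yew: go right to daisy.
      Visit daisy.
      At daisy: no left child.
      At daisy: go right to plum.
        Visit plum.
        At plum: no left child.
        At plum: go right to rose.
          rose is a leaf — visit rose.
Full pre-order sequence: tulip, elm, bay, fern, aster, pear, ash, hop, yew, fig, lime, iris, ivy, daisy, plum, rose.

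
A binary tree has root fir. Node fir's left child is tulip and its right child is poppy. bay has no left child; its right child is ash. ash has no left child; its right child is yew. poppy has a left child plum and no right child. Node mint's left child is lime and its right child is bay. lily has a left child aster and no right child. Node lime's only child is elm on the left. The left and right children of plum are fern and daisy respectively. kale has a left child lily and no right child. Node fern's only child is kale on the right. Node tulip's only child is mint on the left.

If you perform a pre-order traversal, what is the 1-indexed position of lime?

4

Pre-order visits the node, then its left subtree, then its right subtree.
Visit fir.
At fir: go left to tulip.
  Visit tulip.
  At tulip: go left to mint.
    Visit mint.
    At mint: go left to lime.
      Visit lime.
      At lime: go left to elm.
        elm is a leaf — visit elm.
      At lime: no right child.
    At mint: go right to bay.
      Visit bay.
      At bay: no left child.
      At bay: go right to ash.
        Visit ash.
        At ash: no left child.
        At ash: go right to yew.
          yew is a leaf — visit yew.
  At tulip: no right child.
At fir: go right to poppy.
  Visit poppy.
  At poppy: go left to plum.
    Visit plum.
    At plum: go left to fern.
      Visit fern.
      At fern: no left child.
      At fern: go right to kale.
        Visit kale.
        At kale: go left to lily.
          Visit lily.
          At lily: go left to aster.
            aster is a leaf — visit aster.
          At lily: no right child.
        At kale: no right child.
    At plum: go right to daisy.
      daisy is a leaf — visit daisy.
  At poppy: no right child.
Full pre-order sequence: fir, tulip, mint, lime, elm, bay, ash, yew, poppy, plum, fern, kale, lily, aster, daisy.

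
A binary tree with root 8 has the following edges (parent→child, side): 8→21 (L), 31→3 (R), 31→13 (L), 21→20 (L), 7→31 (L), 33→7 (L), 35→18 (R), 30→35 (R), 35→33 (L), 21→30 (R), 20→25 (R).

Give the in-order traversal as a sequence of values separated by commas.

In-order visits the left subtree, then the node, then the right subtree.
At 8: go left to 21.
  At 21: go left to 20.
    At 20: no left child.
    Visit 20.
    At 20: go right to 25.
      25 is a leaf — visit 25.
  Visit 21.
  At 21: go right to 30.
    At 30: no left child.
    Visit 30.
    At 30: go right to 35.
      At 35: go left to 33.
        At 33: go left to 7.
          At 7: go left to 31.
            At 31: go left to 13.
              13 is a leaf — visit 13.
            Visit 31.
            At 31: go right to 3.
              3 is a leaf — visit 3.
          Visit 7.
          At 7: no right child.
        Visit 33.
        At 33: no right child.
      Visit 35.
      At 35: go right to 18.
        18 is a leaf — visit 18.
Visit 8.
At 8: no right child.

20, 25, 21, 30, 13, 31, 3, 7, 33, 35, 18, 8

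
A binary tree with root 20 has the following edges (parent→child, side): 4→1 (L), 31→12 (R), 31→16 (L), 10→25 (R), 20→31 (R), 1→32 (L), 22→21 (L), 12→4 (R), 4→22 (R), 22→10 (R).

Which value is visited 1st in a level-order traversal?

Level-order visits nodes level by level from the root, left to right within each level.
Level 0: 20
Level 1: 31
Level 2: 16, 12
Level 3: 4
Level 4: 1, 22
Level 5: 32, 21, 10
Level 6: 25
Full level-order sequence: 20, 31, 16, 12, 4, 1, 22, 32, 21, 10, 25.

20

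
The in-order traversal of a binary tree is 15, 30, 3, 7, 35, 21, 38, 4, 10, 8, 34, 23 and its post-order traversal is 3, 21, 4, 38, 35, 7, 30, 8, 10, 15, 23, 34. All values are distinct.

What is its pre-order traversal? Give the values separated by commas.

The last element of post-order is the root; it splits in-order into left and right subtrees.
Root 34: left subtree has 10 nodes {15, 30, 3, 7, 35, 21, 38, 4, 10, 8}, right has 1 {23}.
  Root 15: left subtree has 0 nodes { }, right has 9 {30, 3, 7, 35, 21, 38, 4, 10, 8}.
    Root 10: left subtree has 7 nodes {30, 3, 7, 35, 21, 38, 4}, right has 1 {8}.
      Root 30: left subtree has 0 nodes { }, right has 6 {3, 7, 35, 21, 38, 4}.
        Root 7: left subtree has 1 node {3}, right has 4 {35, 21, 38, 4}.
          Root 35: left subtree has 0 nodes { }, right has 3 {21, 38, 4}.
            Root 38: left subtree has 1 node {21}, right has 1 {4}.

34, 15, 10, 30, 7, 3, 35, 38, 21, 4, 8, 23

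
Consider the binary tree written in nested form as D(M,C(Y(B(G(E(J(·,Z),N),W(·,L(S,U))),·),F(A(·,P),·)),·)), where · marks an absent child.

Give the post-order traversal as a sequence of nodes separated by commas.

Post-order visits the left subtree, then the right subtree, then the node.
At D: go left to M.
  M is a leaf — visit M.
At D: go right to C.
  At C: go left to Y.
    At Y: go left to B.
      At B: go left to G.
        At G: go left to E.
          At E: go left to J.
            At J: no left child.
            At J: go right to Z.
              Z is a leaf — visit Z.
            Visit J.
          At E: go right to N.
            N is a leaf — visit N.
          Visit E.
        At G: go right to W.
          At W: no left child.
          At W: go right to L.
            At L: go left to S.
              S is a leaf — visit S.
            At L: go right to U.
              U is a leaf — visit U.
            Visit L.
          Visit W.
        Visit G.
      At B: no right child.
      Visit B.
    At Y: go right to F.
      At F: go left to A.
        At A: no left child.
        At A: go right to P.
          P is a leaf — visit P.
        Visit A.
      At F: no right child.
      Visit F.
    Visit Y.
  At C: no right child.
  Visit C.
Visit D.

M, Z, J, N, E, S, U, L, W, G, B, P, A, F, Y, C, D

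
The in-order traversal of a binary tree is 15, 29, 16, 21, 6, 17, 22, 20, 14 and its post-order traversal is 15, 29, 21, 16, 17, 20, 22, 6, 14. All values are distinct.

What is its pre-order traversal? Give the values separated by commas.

The last element of post-order is the root; it splits in-order into left and right subtrees.
Root 14: left subtree has 8 nodes {15, 29, 16, 21, 6, 17, 22, 20}, right has 0 { }.
  Root 6: left subtree has 4 nodes {15, 29, 16, 21}, right has 3 {17, 22, 20}.
    Root 16: left subtree has 2 nodes {15, 29}, right has 1 {21}.
      Root 29: left subtree has 1 node {15}, right has 0 { }.
    Root 22: left subtree has 1 node {17}, right has 1 {20}.

14, 6, 16, 29, 15, 21, 22, 17, 20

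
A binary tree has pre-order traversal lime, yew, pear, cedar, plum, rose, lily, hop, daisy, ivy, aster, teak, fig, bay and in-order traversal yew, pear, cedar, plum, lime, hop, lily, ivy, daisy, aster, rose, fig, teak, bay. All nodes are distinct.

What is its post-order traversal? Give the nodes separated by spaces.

plum cedar pear yew hop ivy aster daisy lily fig bay teak rose lime

The first element of pre-order is the root; it splits in-order into left and right subtrees.
Root lime: left subtree has 4 nodes {yew, pear, cedar, plum}, right has 9 {hop, lily, ivy, daisy, aster, rose, fig, teak, bay}.
  Root yew: left subtree has 0 nodes { }, right has 3 {pear, cedar, plum}.
    Root pear: left subtree has 0 nodes { }, right has 2 {cedar, plum}.
      Root cedar: left subtree has 0 nodes { }, right has 1 {plum}.
  Root rose: left subtree has 5 nodes {hop, lily, ivy, daisy, aster}, right has 3 {fig, teak, bay}.
    Root lily: left subtree has 1 node {hop}, right has 3 {ivy, daisy, aster}.
      Root daisy: left subtree has 1 node {ivy}, right has 1 {aster}.
    Root teak: left subtree has 1 node {fig}, right has 1 {bay}.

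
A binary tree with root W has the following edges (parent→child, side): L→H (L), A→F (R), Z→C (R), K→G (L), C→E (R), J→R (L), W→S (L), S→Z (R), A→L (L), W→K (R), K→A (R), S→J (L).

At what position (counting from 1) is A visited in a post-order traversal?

Post-order visits the left subtree, then the right subtree, then the node.
At W: go left to S.
  At S: go left to J.
    At J: go left to R.
      R is a leaf — visit R.
    At J: no right child.
    Visit J.
  At S: go right to Z.
    At Z: no left child.
    At Z: go right to C.
      At C: no left child.
      At C: go right to E.
        E is a leaf — visit E.
      Visit C.
    Visit Z.
  Visit S.
At W: go right to K.
  At K: go left to G.
    G is a leaf — visit G.
  At K: go right to A.
    At A: go left to L.
      At L: go left to H.
        H is a leaf — visit H.
      At L: no right child.
      Visit L.
    At A: go right to F.
      F is a leaf — visit F.
    Visit A.
  Visit K.
Visit W.
Full post-order sequence: R, J, E, C, Z, S, G, H, L, F, A, K, W.

11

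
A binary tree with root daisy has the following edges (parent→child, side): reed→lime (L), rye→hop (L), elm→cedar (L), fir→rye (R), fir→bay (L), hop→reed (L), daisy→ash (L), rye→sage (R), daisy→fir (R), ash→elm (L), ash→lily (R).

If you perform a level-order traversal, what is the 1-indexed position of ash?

Level-order visits nodes level by level from the root, left to right within each level.
Level 0: daisy
Level 1: ash, fir
Level 2: elm, lily, bay, rye
Level 3: cedar, hop, sage
Level 4: reed
Level 5: lime
Full level-order sequence: daisy, ash, fir, elm, lily, bay, rye, cedar, hop, sage, reed, lime.

2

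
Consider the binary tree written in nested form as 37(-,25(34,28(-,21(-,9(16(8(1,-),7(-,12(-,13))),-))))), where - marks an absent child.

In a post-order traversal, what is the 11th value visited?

Post-order visits the left subtree, then the right subtree, then the node.
At 37: no left child.
At 37: go right to 25.
  At 25: go left to 34.
    34 is a leaf — visit 34.
  At 25: go right to 28.
    At 28: no left child.
    At 28: go right to 21.
      At 21: no left child.
      At 21: go right to 9.
        At 9: go left to 16.
          At 16: go left to 8.
            At 8: go left to 1.
              1 is a leaf — visit 1.
            At 8: no right child.
            Visit 8.
          At 16: go right to 7.
            At 7: no left child.
            At 7: go right to 12.
              At 12: no left child.
              At 12: go right to 13.
                13 is a leaf — visit 13.
              Visit 12.
            Visit 7.
          Visit 16.
        At 9: no right child.
        Visit 9.
      Visit 21.
    Visit 28.
  Visit 25.
Visit 37.
Full post-order sequence: 34, 1, 8, 13, 12, 7, 16, 9, 21, 28, 25, 37.

25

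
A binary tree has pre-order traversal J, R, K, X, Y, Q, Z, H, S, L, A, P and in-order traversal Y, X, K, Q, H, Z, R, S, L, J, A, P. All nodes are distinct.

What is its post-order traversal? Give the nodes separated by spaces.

Y X H Z Q K L S R P A J

The first element of pre-order is the root; it splits in-order into left and right subtrees.
Root J: left subtree has 9 nodes {Y, X, K, Q, H, Z, R, S, L}, right has 2 {A, P}.
  Root R: left subtree has 6 nodes {Y, X, K, Q, H, Z}, right has 2 {S, L}.
    Root K: left subtree has 2 nodes {Y, X}, right has 3 {Q, H, Z}.
      Root X: left subtree has 1 node {Y}, right has 0 { }.
      Root Q: left subtree has 0 nodes { }, right has 2 {H, Z}.
        Root Z: left subtree has 1 node {H}, right has 0 { }.
    Root S: left subtree has 0 nodes { }, right has 1 {L}.
  Root A: left subtree has 0 nodes { }, right has 1 {P}.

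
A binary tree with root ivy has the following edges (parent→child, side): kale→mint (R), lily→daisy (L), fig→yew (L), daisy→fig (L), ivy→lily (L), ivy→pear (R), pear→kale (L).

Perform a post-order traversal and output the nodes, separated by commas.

Post-order visits the left subtree, then the right subtree, then the node.
At ivy: go left to lily.
  At lily: go left to daisy.
    At daisy: go left to fig.
      At fig: go left to yew.
        yew is a leaf — visit yew.
      At fig: no right child.
      Visit fig.
    At daisy: no right child.
    Visit daisy.
  At lily: no right child.
  Visit lily.
At ivy: go right to pear.
  At pear: go left to kale.
    At kale: no left child.
    At kale: go right to mint.
      mint is a leaf — visit mint.
    Visit kale.
  At pear: no right child.
  Visit pear.
Visit ivy.

yew, fig, daisy, lily, mint, kale, pear, ivy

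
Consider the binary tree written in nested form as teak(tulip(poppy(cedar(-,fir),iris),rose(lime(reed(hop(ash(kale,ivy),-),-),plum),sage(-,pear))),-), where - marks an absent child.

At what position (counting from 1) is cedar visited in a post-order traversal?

Post-order visits the left subtree, then the right subtree, then the node.
At teak: go left to tulip.
  At tulip: go left to poppy.
    At poppy: go left to cedar.
      At cedar: no left child.
      At cedar: go right to fir.
        fir is a leaf — visit fir.
      Visit cedar.
    At poppy: go right to iris.
      iris is a leaf — visit iris.
    Visit poppy.
  At tulip: go right to rose.
    At rose: go left to lime.
      At lime: go left to reed.
        At reed: go left to hop.
          At hop: go left to ash.
            At ash: go left to kale.
              kale is a leaf — visit kale.
            At ash: go right to ivy.
              ivy is a leaf — visit ivy.
            Visit ash.
          At hop: no right child.
          Visit hop.
        At reed: no right child.
        Visit reed.
      At lime: go right to plum.
        plum is a leaf — visit plum.
      Visit lime.
    At rose: go right to sage.
      At sage: no left child.
      At sage: go right to pear.
        pear is a leaf — visit pear.
      Visit sage.
    Visit rose.
  Visit tulip.
At teak: no right child.
Visit teak.
Full post-order sequence: fir, cedar, iris, poppy, kale, ivy, ash, hop, reed, plum, lime, pear, sage, rose, tulip, teak.

2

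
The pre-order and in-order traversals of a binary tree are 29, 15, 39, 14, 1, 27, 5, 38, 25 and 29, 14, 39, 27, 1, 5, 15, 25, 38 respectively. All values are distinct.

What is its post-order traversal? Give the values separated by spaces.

14 27 5 1 39 25 38 15 29

The first element of pre-order is the root; it splits in-order into left and right subtrees.
Root 29: left subtree has 0 nodes { }, right has 8 {14, 39, 27, 1, 5, 15, 25, 38}.
  Root 15: left subtree has 5 nodes {14, 39, 27, 1, 5}, right has 2 {25, 38}.
    Root 39: left subtree has 1 node {14}, right has 3 {27, 1, 5}.
      Root 1: left subtree has 1 node {27}, right has 1 {5}.
    Root 38: left subtree has 1 node {25}, right has 0 { }.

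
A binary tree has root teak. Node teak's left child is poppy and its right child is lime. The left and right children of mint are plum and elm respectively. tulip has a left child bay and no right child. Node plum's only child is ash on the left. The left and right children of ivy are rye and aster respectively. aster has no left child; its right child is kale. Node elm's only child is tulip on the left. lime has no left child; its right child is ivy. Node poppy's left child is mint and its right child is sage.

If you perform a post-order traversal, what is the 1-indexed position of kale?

Post-order visits the left subtree, then the right subtree, then the node.
At teak: go left to poppy.
  At poppy: go left to mint.
    At mint: go left to plum.
      At plum: go left to ash.
        ash is a leaf — visit ash.
      At plum: no right child.
      Visit plum.
    At mint: go right to elm.
      At elm: go left to tulip.
        At tulip: go left to bay.
          bay is a leaf — visit bay.
        At tulip: no right child.
        Visit tulip.
      At elm: no right child.
      Visit elm.
    Visit mint.
  At poppy: go right to sage.
    sage is a leaf — visit sage.
  Visit poppy.
At teak: go right to lime.
  At lime: no left child.
  At lime: go right to ivy.
    At ivy: go left to rye.
      rye is a leaf — visit rye.
    At ivy: go right to aster.
      At aster: no left child.
      At aster: go right to kale.
        kale is a leaf — visit kale.
      Visit aster.
    Visit ivy.
  Visit lime.
Visit teak.
Full post-order sequence: ash, plum, bay, tulip, elm, mint, sage, poppy, rye, kale, aster, ivy, lime, teak.

10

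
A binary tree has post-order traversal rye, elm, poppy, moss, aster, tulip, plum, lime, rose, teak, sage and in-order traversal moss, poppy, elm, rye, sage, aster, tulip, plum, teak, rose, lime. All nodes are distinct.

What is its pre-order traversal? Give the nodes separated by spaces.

sage moss poppy elm rye teak plum tulip aster rose lime

The last element of post-order is the root; it splits in-order into left and right subtrees.
Root sage: left subtree has 4 nodes {moss, poppy, elm, rye}, right has 6 {aster, tulip, plum, teak, rose, lime}.
  Root moss: left subtree has 0 nodes { }, right has 3 {poppy, elm, rye}.
    Root poppy: left subtree has 0 nodes { }, right has 2 {elm, rye}.
      Root elm: left subtree has 0 nodes { }, right has 1 {rye}.
  Root teak: left subtree has 3 nodes {aster, tulip, plum}, right has 2 {rose, lime}.
    Root plum: left subtree has 2 nodes {aster, tulip}, right has 0 { }.
      Root tulip: left subtree has 1 node {aster}, right has 0 { }.
    Root rose: left subtree has 0 nodes { }, right has 1 {lime}.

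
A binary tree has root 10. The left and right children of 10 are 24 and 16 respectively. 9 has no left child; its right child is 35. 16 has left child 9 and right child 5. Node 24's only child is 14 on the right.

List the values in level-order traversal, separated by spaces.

Level-order visits nodes level by level from the root, left to right within each level.
Level 0: 10
Level 1: 24, 16
Level 2: 14, 9, 5
Level 3: 35

10 24 16 14 9 5 35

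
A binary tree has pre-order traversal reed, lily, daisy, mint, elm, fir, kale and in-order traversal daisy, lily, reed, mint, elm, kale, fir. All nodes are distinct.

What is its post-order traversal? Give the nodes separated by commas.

daisy, lily, kale, fir, elm, mint, reed

The first element of pre-order is the root; it splits in-order into left and right subtrees.
Root reed: left subtree has 2 nodes {daisy, lily}, right has 4 {mint, elm, kale, fir}.
  Root lily: left subtree has 1 node {daisy}, right has 0 { }.
  Root mint: left subtree has 0 nodes { }, right has 3 {elm, kale, fir}.
    Root elm: left subtree has 0 nodes { }, right has 2 {kale, fir}.
      Root fir: left subtree has 1 node {kale}, right has 0 { }.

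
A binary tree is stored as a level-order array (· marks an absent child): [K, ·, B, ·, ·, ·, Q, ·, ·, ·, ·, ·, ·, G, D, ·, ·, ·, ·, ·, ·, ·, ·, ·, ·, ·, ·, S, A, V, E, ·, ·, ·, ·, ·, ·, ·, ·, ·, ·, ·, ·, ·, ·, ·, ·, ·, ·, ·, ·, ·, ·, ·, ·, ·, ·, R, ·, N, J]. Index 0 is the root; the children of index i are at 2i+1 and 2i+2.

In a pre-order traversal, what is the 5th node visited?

Pre-order visits the node, then its left subtree, then its right subtree.
Visit K.
At K: no left child.
At K: go right to B.
  Visit B.
  At B: no left child.
  At B: go right to Q.
    Visit Q.
    At Q: go left to G.
      Visit G.
      At G: go left to S.
        S is a leaf — visit S.
      At G: go right to A.
        Visit A.
        At A: go left to R.
          R is a leaf — visit R.
        At A: no right child.
    At Q: go right to D.
      Visit D.
      At D: go left to V.
        Visit V.
        At V: go left to N.
          N is a leaf — visit N.
        At V: go right to J.
          J is a leaf — visit J.
      At D: go right to E.
        E is a leaf — visit E.
Full pre-order sequence: K, B, Q, G, S, A, R, D, V, N, J, E.

S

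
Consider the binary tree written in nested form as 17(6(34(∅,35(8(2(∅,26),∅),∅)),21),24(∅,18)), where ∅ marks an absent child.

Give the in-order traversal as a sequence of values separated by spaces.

In-order visits the left subtree, then the node, then the right subtree.
At 17: go left to 6.
  At 6: go left to 34.
    At 34: no left child.
    Visit 34.
    At 34: go right to 35.
      At 35: go left to 8.
        At 8: go left to 2.
          At 2: no left child.
          Visit 2.
          At 2: go right to 26.
            26 is a leaf — visit 26.
        Visit 8.
        At 8: no right child.
      Visit 35.
      At 35: no right child.
  Visit 6.
  At 6: go right to 21.
    21 is a leaf — visit 21.
Visit 17.
At 17: go right to 24.
  At 24: no left child.
  Visit 24.
  At 24: go right to 18.
    18 is a leaf — visit 18.

34 2 26 8 35 6 21 17 24 18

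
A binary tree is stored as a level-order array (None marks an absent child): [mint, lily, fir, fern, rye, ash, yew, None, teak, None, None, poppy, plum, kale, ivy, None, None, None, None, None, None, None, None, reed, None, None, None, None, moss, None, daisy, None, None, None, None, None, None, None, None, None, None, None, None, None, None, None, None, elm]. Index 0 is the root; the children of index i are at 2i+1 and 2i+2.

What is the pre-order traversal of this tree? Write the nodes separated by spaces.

Pre-order visits the node, then its left subtree, then its right subtree.
Visit mint.
At mint: go left to lily.
  Visit lily.
  At lily: go left to fern.
    Visit fern.
    At fern: no left child.
    At fern: go right to teak.
      teak is a leaf — visit teak.
  At lily: go right to rye.
    rye is a leaf — visit rye.
At mint: go right to fir.
  Visit fir.
  At fir: go left to ash.
    Visit ash.
    At ash: go left to poppy.
      Visit poppy.
      At poppy: go left to reed.
        Visit reed.
        At reed: go left to elm.
          elm is a leaf — visit elm.
        At reed: no right child.
      At poppy: no right child.
    At ash: go right to plum.
      plum is a leaf — visit plum.
  At fir: go right to yew.
    Visit yew.
    At yew: go left to kale.
      Visit kale.
      At kale: no left child.
      At kale: go right to moss.
        moss is a leaf — visit moss.
    At yew: go right to ivy.
      Visit ivy.
      At ivy: no left child.
      At ivy: go right to daisy.
        daisy is a leaf — visit daisy.

mint lily fern teak rye fir ash poppy reed elm plum yew kale moss ivy daisy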